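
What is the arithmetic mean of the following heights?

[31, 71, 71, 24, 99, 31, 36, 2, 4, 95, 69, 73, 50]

50.4615

Step 1: Sum all values: 31 + 71 + 71 + 24 + 99 + 31 + 36 + 2 + 4 + 95 + 69 + 73 + 50 = 656
Step 2: Count the number of values: n = 13
Step 3: Mean = sum / n = 656 / 13 = 50.4615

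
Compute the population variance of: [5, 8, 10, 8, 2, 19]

27.8889

Step 1: Compute the mean: (5 + 8 + 10 + 8 + 2 + 19) / 6 = 8.6667
Step 2: Compute squared deviations from the mean:
  (5 - 8.6667)^2 = 13.4444
  (8 - 8.6667)^2 = 0.4444
  (10 - 8.6667)^2 = 1.7778
  (8 - 8.6667)^2 = 0.4444
  (2 - 8.6667)^2 = 44.4444
  (19 - 8.6667)^2 = 106.7778
Step 3: Sum of squared deviations = 167.3333
Step 4: Population variance = 167.3333 / 6 = 27.8889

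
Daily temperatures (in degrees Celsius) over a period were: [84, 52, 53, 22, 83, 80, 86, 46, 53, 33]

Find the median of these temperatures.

53

Step 1: Sort the data in ascending order: [22, 33, 46, 52, 53, 53, 80, 83, 84, 86]
Step 2: The number of values is n = 10.
Step 3: Since n is even, the median is the average of positions 5 and 6:
  Median = (53 + 53) / 2 = 53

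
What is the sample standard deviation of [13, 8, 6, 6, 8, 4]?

3.0822

Step 1: Compute the mean: 7.5
Step 2: Sum of squared deviations from the mean: 47.5
Step 3: Sample variance = 47.5 / 5 = 9.5
Step 4: Standard deviation = sqrt(9.5) = 3.0822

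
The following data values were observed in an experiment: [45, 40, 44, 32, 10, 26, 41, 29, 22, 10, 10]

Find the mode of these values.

10

Step 1: Count the frequency of each value:
  10: appears 3 time(s)
  22: appears 1 time(s)
  26: appears 1 time(s)
  29: appears 1 time(s)
  32: appears 1 time(s)
  40: appears 1 time(s)
  41: appears 1 time(s)
  44: appears 1 time(s)
  45: appears 1 time(s)
Step 2: The value 10 appears most frequently (3 times).
Step 3: Mode = 10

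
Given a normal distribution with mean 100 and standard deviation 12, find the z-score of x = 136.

3

Step 1: Recall the z-score formula: z = (x - mu) / sigma
Step 2: Substitute values: z = (136 - 100) / 12
Step 3: z = 36 / 12 = 3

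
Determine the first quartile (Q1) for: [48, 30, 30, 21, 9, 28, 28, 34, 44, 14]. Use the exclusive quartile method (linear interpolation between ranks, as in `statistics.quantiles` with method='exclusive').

19.25

Step 1: Sort the data: [9, 14, 21, 28, 28, 30, 30, 34, 44, 48]
Step 2: n = 10
Step 3: Using the exclusive quartile method:
  Q1 = 19.25
  Q2 (median) = 29
  Q3 = 36.5
  IQR = Q3 - Q1 = 36.5 - 19.25 = 17.25
Step 4: Q1 = 19.25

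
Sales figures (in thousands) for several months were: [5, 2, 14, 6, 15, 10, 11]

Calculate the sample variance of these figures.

23.3333

Step 1: Compute the mean: (5 + 2 + 14 + 6 + 15 + 10 + 11) / 7 = 9
Step 2: Compute squared deviations from the mean:
  (5 - 9)^2 = 16
  (2 - 9)^2 = 49
  (14 - 9)^2 = 25
  (6 - 9)^2 = 9
  (15 - 9)^2 = 36
  (10 - 9)^2 = 1
  (11 - 9)^2 = 4
Step 3: Sum of squared deviations = 140
Step 4: Sample variance = 140 / 6 = 23.3333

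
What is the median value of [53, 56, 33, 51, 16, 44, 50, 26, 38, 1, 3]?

38

Step 1: Sort the data in ascending order: [1, 3, 16, 26, 33, 38, 44, 50, 51, 53, 56]
Step 2: The number of values is n = 11.
Step 3: Since n is odd, the median is the middle value at position 6: 38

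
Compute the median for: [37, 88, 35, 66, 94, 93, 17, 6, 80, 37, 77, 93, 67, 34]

66.5

Step 1: Sort the data in ascending order: [6, 17, 34, 35, 37, 37, 66, 67, 77, 80, 88, 93, 93, 94]
Step 2: The number of values is n = 14.
Step 3: Since n is even, the median is the average of positions 7 and 8:
  Median = (66 + 67) / 2 = 66.5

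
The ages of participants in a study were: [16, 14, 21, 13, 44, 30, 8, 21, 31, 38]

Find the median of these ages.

21

Step 1: Sort the data in ascending order: [8, 13, 14, 16, 21, 21, 30, 31, 38, 44]
Step 2: The number of values is n = 10.
Step 3: Since n is even, the median is the average of positions 5 and 6:
  Median = (21 + 21) / 2 = 21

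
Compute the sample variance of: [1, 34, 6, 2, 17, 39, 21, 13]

200.8393

Step 1: Compute the mean: (1 + 34 + 6 + 2 + 17 + 39 + 21 + 13) / 8 = 16.625
Step 2: Compute squared deviations from the mean:
  (1 - 16.625)^2 = 244.1406
  (34 - 16.625)^2 = 301.8906
  (6 - 16.625)^2 = 112.8906
  (2 - 16.625)^2 = 213.8906
  (17 - 16.625)^2 = 0.1406
  (39 - 16.625)^2 = 500.6406
  (21 - 16.625)^2 = 19.1406
  (13 - 16.625)^2 = 13.1406
Step 3: Sum of squared deviations = 1405.875
Step 4: Sample variance = 1405.875 / 7 = 200.8393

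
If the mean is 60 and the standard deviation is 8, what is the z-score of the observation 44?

-2

Step 1: Recall the z-score formula: z = (x - mu) / sigma
Step 2: Substitute values: z = (44 - 60) / 8
Step 3: z = -16 / 8 = -2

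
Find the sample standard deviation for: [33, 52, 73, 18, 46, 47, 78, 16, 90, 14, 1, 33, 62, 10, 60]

27.1614

Step 1: Compute the mean: 42.2
Step 2: Sum of squared deviations from the mean: 10328.4
Step 3: Sample variance = 10328.4 / 14 = 737.7429
Step 4: Standard deviation = sqrt(737.7429) = 27.1614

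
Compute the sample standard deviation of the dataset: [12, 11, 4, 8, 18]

5.1769

Step 1: Compute the mean: 10.6
Step 2: Sum of squared deviations from the mean: 107.2
Step 3: Sample variance = 107.2 / 4 = 26.8
Step 4: Standard deviation = sqrt(26.8) = 5.1769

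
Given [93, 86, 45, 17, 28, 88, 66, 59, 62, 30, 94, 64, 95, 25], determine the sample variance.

784.5934

Step 1: Compute the mean: (93 + 86 + 45 + 17 + 28 + 88 + 66 + 59 + 62 + 30 + 94 + 64 + 95 + 25) / 14 = 60.8571
Step 2: Compute squared deviations from the mean:
  (93 - 60.8571)^2 = 1033.1633
  (86 - 60.8571)^2 = 632.1633
  (45 - 60.8571)^2 = 251.449
  (17 - 60.8571)^2 = 1923.449
  (28 - 60.8571)^2 = 1079.5918
  (88 - 60.8571)^2 = 736.7347
  (66 - 60.8571)^2 = 26.449
  (59 - 60.8571)^2 = 3.449
  (62 - 60.8571)^2 = 1.3061
  (30 - 60.8571)^2 = 952.1633
  (94 - 60.8571)^2 = 1098.449
  (64 - 60.8571)^2 = 9.8776
  (95 - 60.8571)^2 = 1165.7347
  (25 - 60.8571)^2 = 1285.7347
Step 3: Sum of squared deviations = 10199.7143
Step 4: Sample variance = 10199.7143 / 13 = 784.5934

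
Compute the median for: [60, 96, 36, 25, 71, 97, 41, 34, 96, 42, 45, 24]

43.5

Step 1: Sort the data in ascending order: [24, 25, 34, 36, 41, 42, 45, 60, 71, 96, 96, 97]
Step 2: The number of values is n = 12.
Step 3: Since n is even, the median is the average of positions 6 and 7:
  Median = (42 + 45) / 2 = 43.5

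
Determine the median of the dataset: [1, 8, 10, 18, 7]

8

Step 1: Sort the data in ascending order: [1, 7, 8, 10, 18]
Step 2: The number of values is n = 5.
Step 3: Since n is odd, the median is the middle value at position 3: 8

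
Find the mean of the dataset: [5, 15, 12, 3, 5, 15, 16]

10.1429

Step 1: Sum all values: 5 + 15 + 12 + 3 + 5 + 15 + 16 = 71
Step 2: Count the number of values: n = 7
Step 3: Mean = sum / n = 71 / 7 = 10.1429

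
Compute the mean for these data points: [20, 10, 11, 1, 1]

8.6

Step 1: Sum all values: 20 + 10 + 11 + 1 + 1 = 43
Step 2: Count the number of values: n = 5
Step 3: Mean = sum / n = 43 / 5 = 8.6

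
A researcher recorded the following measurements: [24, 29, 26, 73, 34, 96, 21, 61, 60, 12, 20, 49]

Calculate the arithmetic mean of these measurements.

42.0833

Step 1: Sum all values: 24 + 29 + 26 + 73 + 34 + 96 + 21 + 61 + 60 + 12 + 20 + 49 = 505
Step 2: Count the number of values: n = 12
Step 3: Mean = sum / n = 505 / 12 = 42.0833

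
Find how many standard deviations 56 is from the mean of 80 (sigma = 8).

-3

Step 1: Recall the z-score formula: z = (x - mu) / sigma
Step 2: Substitute values: z = (56 - 80) / 8
Step 3: z = -24 / 8 = -3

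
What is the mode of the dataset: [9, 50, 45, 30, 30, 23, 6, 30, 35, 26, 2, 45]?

30

Step 1: Count the frequency of each value:
  2: appears 1 time(s)
  6: appears 1 time(s)
  9: appears 1 time(s)
  23: appears 1 time(s)
  26: appears 1 time(s)
  30: appears 3 time(s)
  35: appears 1 time(s)
  45: appears 2 time(s)
  50: appears 1 time(s)
Step 2: The value 30 appears most frequently (3 times).
Step 3: Mode = 30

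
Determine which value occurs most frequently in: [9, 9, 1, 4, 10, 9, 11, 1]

9

Step 1: Count the frequency of each value:
  1: appears 2 time(s)
  4: appears 1 time(s)
  9: appears 3 time(s)
  10: appears 1 time(s)
  11: appears 1 time(s)
Step 2: The value 9 appears most frequently (3 times).
Step 3: Mode = 9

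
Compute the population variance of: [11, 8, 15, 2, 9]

18

Step 1: Compute the mean: (11 + 8 + 15 + 2 + 9) / 5 = 9
Step 2: Compute squared deviations from the mean:
  (11 - 9)^2 = 4
  (8 - 9)^2 = 1
  (15 - 9)^2 = 36
  (2 - 9)^2 = 49
  (9 - 9)^2 = 0
Step 3: Sum of squared deviations = 90
Step 4: Population variance = 90 / 5 = 18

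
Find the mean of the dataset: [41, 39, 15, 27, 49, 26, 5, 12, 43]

28.5556

Step 1: Sum all values: 41 + 39 + 15 + 27 + 49 + 26 + 5 + 12 + 43 = 257
Step 2: Count the number of values: n = 9
Step 3: Mean = sum / n = 257 / 9 = 28.5556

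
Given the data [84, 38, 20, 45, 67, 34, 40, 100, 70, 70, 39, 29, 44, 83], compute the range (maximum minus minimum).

80

Step 1: Identify the maximum value: max = 100
Step 2: Identify the minimum value: min = 20
Step 3: Range = max - min = 100 - 20 = 80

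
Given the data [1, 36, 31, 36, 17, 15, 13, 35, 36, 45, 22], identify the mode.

36

Step 1: Count the frequency of each value:
  1: appears 1 time(s)
  13: appears 1 time(s)
  15: appears 1 time(s)
  17: appears 1 time(s)
  22: appears 1 time(s)
  31: appears 1 time(s)
  35: appears 1 time(s)
  36: appears 3 time(s)
  45: appears 1 time(s)
Step 2: The value 36 appears most frequently (3 times).
Step 3: Mode = 36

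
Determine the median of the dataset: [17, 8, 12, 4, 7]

8

Step 1: Sort the data in ascending order: [4, 7, 8, 12, 17]
Step 2: The number of values is n = 5.
Step 3: Since n is odd, the median is the middle value at position 3: 8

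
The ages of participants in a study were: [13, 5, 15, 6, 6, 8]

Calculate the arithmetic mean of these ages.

8.8333

Step 1: Sum all values: 13 + 5 + 15 + 6 + 6 + 8 = 53
Step 2: Count the number of values: n = 6
Step 3: Mean = sum / n = 53 / 6 = 8.8333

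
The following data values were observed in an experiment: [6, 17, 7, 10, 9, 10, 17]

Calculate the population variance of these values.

16.9796

Step 1: Compute the mean: (6 + 17 + 7 + 10 + 9 + 10 + 17) / 7 = 10.8571
Step 2: Compute squared deviations from the mean:
  (6 - 10.8571)^2 = 23.5918
  (17 - 10.8571)^2 = 37.7347
  (7 - 10.8571)^2 = 14.8776
  (10 - 10.8571)^2 = 0.7347
  (9 - 10.8571)^2 = 3.449
  (10 - 10.8571)^2 = 0.7347
  (17 - 10.8571)^2 = 37.7347
Step 3: Sum of squared deviations = 118.8571
Step 4: Population variance = 118.8571 / 7 = 16.9796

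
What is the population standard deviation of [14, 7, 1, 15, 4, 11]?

5.1208

Step 1: Compute the mean: 8.6667
Step 2: Sum of squared deviations from the mean: 157.3333
Step 3: Population variance = 157.3333 / 6 = 26.2222
Step 4: Standard deviation = sqrt(26.2222) = 5.1208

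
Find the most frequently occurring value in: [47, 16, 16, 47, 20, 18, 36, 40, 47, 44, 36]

47

Step 1: Count the frequency of each value:
  16: appears 2 time(s)
  18: appears 1 time(s)
  20: appears 1 time(s)
  36: appears 2 time(s)
  40: appears 1 time(s)
  44: appears 1 time(s)
  47: appears 3 time(s)
Step 2: The value 47 appears most frequently (3 times).
Step 3: Mode = 47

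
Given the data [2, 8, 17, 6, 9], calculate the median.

8

Step 1: Sort the data in ascending order: [2, 6, 8, 9, 17]
Step 2: The number of values is n = 5.
Step 3: Since n is odd, the median is the middle value at position 3: 8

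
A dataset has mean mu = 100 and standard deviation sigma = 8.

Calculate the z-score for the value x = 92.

-1

Step 1: Recall the z-score formula: z = (x - mu) / sigma
Step 2: Substitute values: z = (92 - 100) / 8
Step 3: z = -8 / 8 = -1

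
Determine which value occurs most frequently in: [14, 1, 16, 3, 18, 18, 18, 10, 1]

18

Step 1: Count the frequency of each value:
  1: appears 2 time(s)
  3: appears 1 time(s)
  10: appears 1 time(s)
  14: appears 1 time(s)
  16: appears 1 time(s)
  18: appears 3 time(s)
Step 2: The value 18 appears most frequently (3 times).
Step 3: Mode = 18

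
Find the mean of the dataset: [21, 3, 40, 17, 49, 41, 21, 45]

29.625

Step 1: Sum all values: 21 + 3 + 40 + 17 + 49 + 41 + 21 + 45 = 237
Step 2: Count the number of values: n = 8
Step 3: Mean = sum / n = 237 / 8 = 29.625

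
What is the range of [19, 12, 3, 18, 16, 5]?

16

Step 1: Identify the maximum value: max = 19
Step 2: Identify the minimum value: min = 3
Step 3: Range = max - min = 19 - 3 = 16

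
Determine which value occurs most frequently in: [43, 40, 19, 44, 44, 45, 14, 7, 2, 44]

44

Step 1: Count the frequency of each value:
  2: appears 1 time(s)
  7: appears 1 time(s)
  14: appears 1 time(s)
  19: appears 1 time(s)
  40: appears 1 time(s)
  43: appears 1 time(s)
  44: appears 3 time(s)
  45: appears 1 time(s)
Step 2: The value 44 appears most frequently (3 times).
Step 3: Mode = 44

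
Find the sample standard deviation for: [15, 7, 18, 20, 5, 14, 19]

5.8878

Step 1: Compute the mean: 14
Step 2: Sum of squared deviations from the mean: 208
Step 3: Sample variance = 208 / 6 = 34.6667
Step 4: Standard deviation = sqrt(34.6667) = 5.8878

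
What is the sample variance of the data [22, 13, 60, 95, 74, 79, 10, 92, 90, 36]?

1150.1

Step 1: Compute the mean: (22 + 13 + 60 + 95 + 74 + 79 + 10 + 92 + 90 + 36) / 10 = 57.1
Step 2: Compute squared deviations from the mean:
  (22 - 57.1)^2 = 1232.01
  (13 - 57.1)^2 = 1944.81
  (60 - 57.1)^2 = 8.41
  (95 - 57.1)^2 = 1436.41
  (74 - 57.1)^2 = 285.61
  (79 - 57.1)^2 = 479.61
  (10 - 57.1)^2 = 2218.41
  (92 - 57.1)^2 = 1218.01
  (90 - 57.1)^2 = 1082.41
  (36 - 57.1)^2 = 445.21
Step 3: Sum of squared deviations = 10350.9
Step 4: Sample variance = 10350.9 / 9 = 1150.1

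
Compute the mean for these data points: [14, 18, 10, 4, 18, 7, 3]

10.5714

Step 1: Sum all values: 14 + 18 + 10 + 4 + 18 + 7 + 3 = 74
Step 2: Count the number of values: n = 7
Step 3: Mean = sum / n = 74 / 7 = 10.5714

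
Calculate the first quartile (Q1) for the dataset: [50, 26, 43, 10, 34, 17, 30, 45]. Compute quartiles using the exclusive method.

19.25

Step 1: Sort the data: [10, 17, 26, 30, 34, 43, 45, 50]
Step 2: n = 8
Step 3: Using the exclusive quartile method:
  Q1 = 19.25
  Q2 (median) = 32
  Q3 = 44.5
  IQR = Q3 - Q1 = 44.5 - 19.25 = 25.25
Step 4: Q1 = 19.25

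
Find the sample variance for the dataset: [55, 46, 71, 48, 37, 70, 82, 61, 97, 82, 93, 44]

403.1818

Step 1: Compute the mean: (55 + 46 + 71 + 48 + 37 + 70 + 82 + 61 + 97 + 82 + 93 + 44) / 12 = 65.5
Step 2: Compute squared deviations from the mean:
  (55 - 65.5)^2 = 110.25
  (46 - 65.5)^2 = 380.25
  (71 - 65.5)^2 = 30.25
  (48 - 65.5)^2 = 306.25
  (37 - 65.5)^2 = 812.25
  (70 - 65.5)^2 = 20.25
  (82 - 65.5)^2 = 272.25
  (61 - 65.5)^2 = 20.25
  (97 - 65.5)^2 = 992.25
  (82 - 65.5)^2 = 272.25
  (93 - 65.5)^2 = 756.25
  (44 - 65.5)^2 = 462.25
Step 3: Sum of squared deviations = 4435
Step 4: Sample variance = 4435 / 11 = 403.1818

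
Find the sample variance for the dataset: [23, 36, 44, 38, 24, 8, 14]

174.2381

Step 1: Compute the mean: (23 + 36 + 44 + 38 + 24 + 8 + 14) / 7 = 26.7143
Step 2: Compute squared deviations from the mean:
  (23 - 26.7143)^2 = 13.7959
  (36 - 26.7143)^2 = 86.2245
  (44 - 26.7143)^2 = 298.7959
  (38 - 26.7143)^2 = 127.3673
  (24 - 26.7143)^2 = 7.3673
  (8 - 26.7143)^2 = 350.2245
  (14 - 26.7143)^2 = 161.6531
Step 3: Sum of squared deviations = 1045.4286
Step 4: Sample variance = 1045.4286 / 6 = 174.2381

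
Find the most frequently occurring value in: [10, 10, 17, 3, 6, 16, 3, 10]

10

Step 1: Count the frequency of each value:
  3: appears 2 time(s)
  6: appears 1 time(s)
  10: appears 3 time(s)
  16: appears 1 time(s)
  17: appears 1 time(s)
Step 2: The value 10 appears most frequently (3 times).
Step 3: Mode = 10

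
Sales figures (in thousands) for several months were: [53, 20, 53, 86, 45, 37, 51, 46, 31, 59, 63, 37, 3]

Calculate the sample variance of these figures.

423.2436

Step 1: Compute the mean: (53 + 20 + 53 + 86 + 45 + 37 + 51 + 46 + 31 + 59 + 63 + 37 + 3) / 13 = 44.9231
Step 2: Compute squared deviations from the mean:
  (53 - 44.9231)^2 = 65.2367
  (20 - 44.9231)^2 = 621.1598
  (53 - 44.9231)^2 = 65.2367
  (86 - 44.9231)^2 = 1687.3136
  (45 - 44.9231)^2 = 0.0059
  (37 - 44.9231)^2 = 62.7751
  (51 - 44.9231)^2 = 36.929
  (46 - 44.9231)^2 = 1.1598
  (31 - 44.9231)^2 = 193.8521
  (59 - 44.9231)^2 = 198.1598
  (63 - 44.9231)^2 = 326.7751
  (37 - 44.9231)^2 = 62.7751
  (3 - 44.9231)^2 = 1757.5444
Step 3: Sum of squared deviations = 5078.9231
Step 4: Sample variance = 5078.9231 / 12 = 423.2436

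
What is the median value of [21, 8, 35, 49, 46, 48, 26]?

35

Step 1: Sort the data in ascending order: [8, 21, 26, 35, 46, 48, 49]
Step 2: The number of values is n = 7.
Step 3: Since n is odd, the median is the middle value at position 4: 35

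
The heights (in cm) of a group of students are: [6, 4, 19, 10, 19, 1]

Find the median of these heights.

8

Step 1: Sort the data in ascending order: [1, 4, 6, 10, 19, 19]
Step 2: The number of values is n = 6.
Step 3: Since n is even, the median is the average of positions 3 and 4:
  Median = (6 + 10) / 2 = 8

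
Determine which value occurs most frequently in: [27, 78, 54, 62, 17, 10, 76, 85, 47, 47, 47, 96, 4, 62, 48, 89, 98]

47

Step 1: Count the frequency of each value:
  4: appears 1 time(s)
  10: appears 1 time(s)
  17: appears 1 time(s)
  27: appears 1 time(s)
  47: appears 3 time(s)
  48: appears 1 time(s)
  54: appears 1 time(s)
  62: appears 2 time(s)
  76: appears 1 time(s)
  78: appears 1 time(s)
  85: appears 1 time(s)
  89: appears 1 time(s)
  96: appears 1 time(s)
  98: appears 1 time(s)
Step 2: The value 47 appears most frequently (3 times).
Step 3: Mode = 47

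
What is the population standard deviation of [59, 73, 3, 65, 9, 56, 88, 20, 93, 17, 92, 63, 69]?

30.4922

Step 1: Compute the mean: 54.3846
Step 2: Sum of squared deviations from the mean: 12087.0769
Step 3: Population variance = 12087.0769 / 13 = 929.7751
Step 4: Standard deviation = sqrt(929.7751) = 30.4922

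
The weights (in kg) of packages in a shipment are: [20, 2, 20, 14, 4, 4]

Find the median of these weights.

9

Step 1: Sort the data in ascending order: [2, 4, 4, 14, 20, 20]
Step 2: The number of values is n = 6.
Step 3: Since n is even, the median is the average of positions 3 and 4:
  Median = (4 + 14) / 2 = 9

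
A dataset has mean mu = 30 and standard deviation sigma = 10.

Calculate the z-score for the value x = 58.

2.8

Step 1: Recall the z-score formula: z = (x - mu) / sigma
Step 2: Substitute values: z = (58 - 30) / 10
Step 3: z = 28 / 10 = 2.8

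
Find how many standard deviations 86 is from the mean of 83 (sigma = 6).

0.5

Step 1: Recall the z-score formula: z = (x - mu) / sigma
Step 2: Substitute values: z = (86 - 83) / 6
Step 3: z = 3 / 6 = 0.5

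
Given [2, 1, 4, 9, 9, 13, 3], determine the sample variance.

20.1429

Step 1: Compute the mean: (2 + 1 + 4 + 9 + 9 + 13 + 3) / 7 = 5.8571
Step 2: Compute squared deviations from the mean:
  (2 - 5.8571)^2 = 14.8776
  (1 - 5.8571)^2 = 23.5918
  (4 - 5.8571)^2 = 3.449
  (9 - 5.8571)^2 = 9.8776
  (9 - 5.8571)^2 = 9.8776
  (13 - 5.8571)^2 = 51.0204
  (3 - 5.8571)^2 = 8.1633
Step 3: Sum of squared deviations = 120.8571
Step 4: Sample variance = 120.8571 / 6 = 20.1429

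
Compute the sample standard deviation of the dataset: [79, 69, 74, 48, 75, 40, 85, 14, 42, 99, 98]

26.6011

Step 1: Compute the mean: 65.7273
Step 2: Sum of squared deviations from the mean: 7076.1818
Step 3: Sample variance = 7076.1818 / 10 = 707.6182
Step 4: Standard deviation = sqrt(707.6182) = 26.6011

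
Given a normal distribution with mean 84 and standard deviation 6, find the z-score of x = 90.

1

Step 1: Recall the z-score formula: z = (x - mu) / sigma
Step 2: Substitute values: z = (90 - 84) / 6
Step 3: z = 6 / 6 = 1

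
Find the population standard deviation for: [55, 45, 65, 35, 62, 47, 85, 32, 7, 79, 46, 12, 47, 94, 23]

24.5071

Step 1: Compute the mean: 48.9333
Step 2: Sum of squared deviations from the mean: 9008.9333
Step 3: Population variance = 9008.9333 / 15 = 600.5956
Step 4: Standard deviation = sqrt(600.5956) = 24.5071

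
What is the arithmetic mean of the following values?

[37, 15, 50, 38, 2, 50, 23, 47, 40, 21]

32.3

Step 1: Sum all values: 37 + 15 + 50 + 38 + 2 + 50 + 23 + 47 + 40 + 21 = 323
Step 2: Count the number of values: n = 10
Step 3: Mean = sum / n = 323 / 10 = 32.3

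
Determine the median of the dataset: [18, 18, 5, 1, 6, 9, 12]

9

Step 1: Sort the data in ascending order: [1, 5, 6, 9, 12, 18, 18]
Step 2: The number of values is n = 7.
Step 3: Since n is odd, the median is the middle value at position 4: 9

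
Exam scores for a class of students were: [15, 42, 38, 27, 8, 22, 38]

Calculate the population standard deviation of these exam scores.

11.9335

Step 1: Compute the mean: 27.1429
Step 2: Sum of squared deviations from the mean: 996.8571
Step 3: Population variance = 996.8571 / 7 = 142.4082
Step 4: Standard deviation = sqrt(142.4082) = 11.9335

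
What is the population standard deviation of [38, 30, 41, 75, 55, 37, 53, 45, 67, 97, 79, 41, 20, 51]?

20.2466

Step 1: Compute the mean: 52.0714
Step 2: Sum of squared deviations from the mean: 5738.9286
Step 3: Population variance = 5738.9286 / 14 = 409.9235
Step 4: Standard deviation = sqrt(409.9235) = 20.2466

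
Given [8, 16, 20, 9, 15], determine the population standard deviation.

4.4989

Step 1: Compute the mean: 13.6
Step 2: Sum of squared deviations from the mean: 101.2
Step 3: Population variance = 101.2 / 5 = 20.24
Step 4: Standard deviation = sqrt(20.24) = 4.4989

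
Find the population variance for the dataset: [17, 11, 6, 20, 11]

24.4

Step 1: Compute the mean: (17 + 11 + 6 + 20 + 11) / 5 = 13
Step 2: Compute squared deviations from the mean:
  (17 - 13)^2 = 16
  (11 - 13)^2 = 4
  (6 - 13)^2 = 49
  (20 - 13)^2 = 49
  (11 - 13)^2 = 4
Step 3: Sum of squared deviations = 122
Step 4: Population variance = 122 / 5 = 24.4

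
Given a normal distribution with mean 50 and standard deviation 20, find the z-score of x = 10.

-2

Step 1: Recall the z-score formula: z = (x - mu) / sigma
Step 2: Substitute values: z = (10 - 50) / 20
Step 3: z = -40 / 20 = -2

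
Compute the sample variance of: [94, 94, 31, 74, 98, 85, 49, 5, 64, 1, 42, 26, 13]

1243.1667

Step 1: Compute the mean: (94 + 94 + 31 + 74 + 98 + 85 + 49 + 5 + 64 + 1 + 42 + 26 + 13) / 13 = 52
Step 2: Compute squared deviations from the mean:
  (94 - 52)^2 = 1764
  (94 - 52)^2 = 1764
  (31 - 52)^2 = 441
  (74 - 52)^2 = 484
  (98 - 52)^2 = 2116
  (85 - 52)^2 = 1089
  (49 - 52)^2 = 9
  (5 - 52)^2 = 2209
  (64 - 52)^2 = 144
  (1 - 52)^2 = 2601
  (42 - 52)^2 = 100
  (26 - 52)^2 = 676
  (13 - 52)^2 = 1521
Step 3: Sum of squared deviations = 14918
Step 4: Sample variance = 14918 / 12 = 1243.1667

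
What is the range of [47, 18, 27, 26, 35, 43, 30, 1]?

46

Step 1: Identify the maximum value: max = 47
Step 2: Identify the minimum value: min = 1
Step 3: Range = max - min = 47 - 1 = 46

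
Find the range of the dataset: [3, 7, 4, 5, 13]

10

Step 1: Identify the maximum value: max = 13
Step 2: Identify the minimum value: min = 3
Step 3: Range = max - min = 13 - 3 = 10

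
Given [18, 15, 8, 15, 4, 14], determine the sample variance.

27.4667

Step 1: Compute the mean: (18 + 15 + 8 + 15 + 4 + 14) / 6 = 12.3333
Step 2: Compute squared deviations from the mean:
  (18 - 12.3333)^2 = 32.1111
  (15 - 12.3333)^2 = 7.1111
  (8 - 12.3333)^2 = 18.7778
  (15 - 12.3333)^2 = 7.1111
  (4 - 12.3333)^2 = 69.4444
  (14 - 12.3333)^2 = 2.7778
Step 3: Sum of squared deviations = 137.3333
Step 4: Sample variance = 137.3333 / 5 = 27.4667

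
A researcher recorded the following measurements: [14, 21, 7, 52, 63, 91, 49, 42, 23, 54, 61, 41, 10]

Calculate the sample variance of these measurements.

608.9231

Step 1: Compute the mean: (14 + 21 + 7 + 52 + 63 + 91 + 49 + 42 + 23 + 54 + 61 + 41 + 10) / 13 = 40.6154
Step 2: Compute squared deviations from the mean:
  (14 - 40.6154)^2 = 708.3787
  (21 - 40.6154)^2 = 384.7633
  (7 - 40.6154)^2 = 1129.9941
  (52 - 40.6154)^2 = 129.6095
  (63 - 40.6154)^2 = 501.071
  (91 - 40.6154)^2 = 2538.6095
  (49 - 40.6154)^2 = 70.3018
  (42 - 40.6154)^2 = 1.9172
  (23 - 40.6154)^2 = 310.3018
  (54 - 40.6154)^2 = 179.1479
  (61 - 40.6154)^2 = 415.5325
  (41 - 40.6154)^2 = 0.1479
  (10 - 40.6154)^2 = 937.3018
Step 3: Sum of squared deviations = 7307.0769
Step 4: Sample variance = 7307.0769 / 12 = 608.9231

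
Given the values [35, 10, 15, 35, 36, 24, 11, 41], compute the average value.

25.875

Step 1: Sum all values: 35 + 10 + 15 + 35 + 36 + 24 + 11 + 41 = 207
Step 2: Count the number of values: n = 8
Step 3: Mean = sum / n = 207 / 8 = 25.875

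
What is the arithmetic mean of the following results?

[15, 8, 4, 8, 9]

8.8

Step 1: Sum all values: 15 + 8 + 4 + 8 + 9 = 44
Step 2: Count the number of values: n = 5
Step 3: Mean = sum / n = 44 / 5 = 8.8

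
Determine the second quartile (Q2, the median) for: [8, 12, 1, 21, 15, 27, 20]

15

Step 1: Sort the data: [1, 8, 12, 15, 20, 21, 27]
Step 2: n = 7
Step 3: Q2 is the median. Since n is odd, it is the middle value at position 4: 15
Step 4: Q2 = 15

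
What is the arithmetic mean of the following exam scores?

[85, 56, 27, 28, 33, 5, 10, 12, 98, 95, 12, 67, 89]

47.4615

Step 1: Sum all values: 85 + 56 + 27 + 28 + 33 + 5 + 10 + 12 + 98 + 95 + 12 + 67 + 89 = 617
Step 2: Count the number of values: n = 13
Step 3: Mean = sum / n = 617 / 13 = 47.4615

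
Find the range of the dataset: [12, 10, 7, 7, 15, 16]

9

Step 1: Identify the maximum value: max = 16
Step 2: Identify the minimum value: min = 7
Step 3: Range = max - min = 16 - 7 = 9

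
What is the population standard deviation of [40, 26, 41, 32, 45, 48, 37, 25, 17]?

9.6966

Step 1: Compute the mean: 34.5556
Step 2: Sum of squared deviations from the mean: 846.2222
Step 3: Population variance = 846.2222 / 9 = 94.0247
Step 4: Standard deviation = sqrt(94.0247) = 9.6966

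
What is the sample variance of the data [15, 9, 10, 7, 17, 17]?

19.1

Step 1: Compute the mean: (15 + 9 + 10 + 7 + 17 + 17) / 6 = 12.5
Step 2: Compute squared deviations from the mean:
  (15 - 12.5)^2 = 6.25
  (9 - 12.5)^2 = 12.25
  (10 - 12.5)^2 = 6.25
  (7 - 12.5)^2 = 30.25
  (17 - 12.5)^2 = 20.25
  (17 - 12.5)^2 = 20.25
Step 3: Sum of squared deviations = 95.5
Step 4: Sample variance = 95.5 / 5 = 19.1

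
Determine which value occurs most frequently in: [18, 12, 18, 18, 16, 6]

18

Step 1: Count the frequency of each value:
  6: appears 1 time(s)
  12: appears 1 time(s)
  16: appears 1 time(s)
  18: appears 3 time(s)
Step 2: The value 18 appears most frequently (3 times).
Step 3: Mode = 18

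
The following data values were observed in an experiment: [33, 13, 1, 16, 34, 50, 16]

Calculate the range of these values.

49

Step 1: Identify the maximum value: max = 50
Step 2: Identify the minimum value: min = 1
Step 3: Range = max - min = 50 - 1 = 49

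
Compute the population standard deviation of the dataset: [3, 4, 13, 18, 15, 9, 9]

5.1389

Step 1: Compute the mean: 10.1429
Step 2: Sum of squared deviations from the mean: 184.8571
Step 3: Population variance = 184.8571 / 7 = 26.4082
Step 4: Standard deviation = sqrt(26.4082) = 5.1389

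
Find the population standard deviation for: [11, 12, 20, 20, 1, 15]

6.4657

Step 1: Compute the mean: 13.1667
Step 2: Sum of squared deviations from the mean: 250.8333
Step 3: Population variance = 250.8333 / 6 = 41.8056
Step 4: Standard deviation = sqrt(41.8056) = 6.4657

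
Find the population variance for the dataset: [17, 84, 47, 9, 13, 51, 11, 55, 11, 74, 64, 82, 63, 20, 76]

770.5156

Step 1: Compute the mean: (17 + 84 + 47 + 9 + 13 + 51 + 11 + 55 + 11 + 74 + 64 + 82 + 63 + 20 + 76) / 15 = 45.1333
Step 2: Compute squared deviations from the mean:
  (17 - 45.1333)^2 = 791.4844
  (84 - 45.1333)^2 = 1510.6178
  (47 - 45.1333)^2 = 3.4844
  (9 - 45.1333)^2 = 1305.6178
  (13 - 45.1333)^2 = 1032.5511
  (51 - 45.1333)^2 = 34.4178
  (11 - 45.1333)^2 = 1165.0844
  (55 - 45.1333)^2 = 97.3511
  (11 - 45.1333)^2 = 1165.0844
  (74 - 45.1333)^2 = 833.2844
  (64 - 45.1333)^2 = 355.9511
  (82 - 45.1333)^2 = 1359.1511
  (63 - 45.1333)^2 = 319.2178
  (20 - 45.1333)^2 = 631.6844
  (76 - 45.1333)^2 = 952.7511
Step 3: Sum of squared deviations = 11557.7333
Step 4: Population variance = 11557.7333 / 15 = 770.5156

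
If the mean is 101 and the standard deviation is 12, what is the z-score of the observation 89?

-1

Step 1: Recall the z-score formula: z = (x - mu) / sigma
Step 2: Substitute values: z = (89 - 101) / 12
Step 3: z = -12 / 12 = -1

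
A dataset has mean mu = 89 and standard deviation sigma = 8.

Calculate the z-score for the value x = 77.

-1.5

Step 1: Recall the z-score formula: z = (x - mu) / sigma
Step 2: Substitute values: z = (77 - 89) / 8
Step 3: z = -12 / 8 = -1.5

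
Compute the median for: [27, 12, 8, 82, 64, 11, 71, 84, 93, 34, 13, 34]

34

Step 1: Sort the data in ascending order: [8, 11, 12, 13, 27, 34, 34, 64, 71, 82, 84, 93]
Step 2: The number of values is n = 12.
Step 3: Since n is even, the median is the average of positions 6 and 7:
  Median = (34 + 34) / 2 = 34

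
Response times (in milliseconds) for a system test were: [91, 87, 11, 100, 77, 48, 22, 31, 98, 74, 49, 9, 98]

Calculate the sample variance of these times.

1183.141

Step 1: Compute the mean: (91 + 87 + 11 + 100 + 77 + 48 + 22 + 31 + 98 + 74 + 49 + 9 + 98) / 13 = 61.1538
Step 2: Compute squared deviations from the mean:
  (91 - 61.1538)^2 = 890.7929
  (87 - 61.1538)^2 = 668.0237
  (11 - 61.1538)^2 = 2515.4083
  (100 - 61.1538)^2 = 1509.0237
  (77 - 61.1538)^2 = 251.1006
  (48 - 61.1538)^2 = 173.0237
  (22 - 61.1538)^2 = 1533.0237
  (31 - 61.1538)^2 = 909.2544
  (98 - 61.1538)^2 = 1357.6391
  (74 - 61.1538)^2 = 165.0237
  (49 - 61.1538)^2 = 147.716
  (9 - 61.1538)^2 = 2720.0237
  (98 - 61.1538)^2 = 1357.6391
Step 3: Sum of squared deviations = 14197.6923
Step 4: Sample variance = 14197.6923 / 12 = 1183.141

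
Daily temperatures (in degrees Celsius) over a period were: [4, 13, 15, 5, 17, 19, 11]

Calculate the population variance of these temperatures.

28.2857

Step 1: Compute the mean: (4 + 13 + 15 + 5 + 17 + 19 + 11) / 7 = 12
Step 2: Compute squared deviations from the mean:
  (4 - 12)^2 = 64
  (13 - 12)^2 = 1
  (15 - 12)^2 = 9
  (5 - 12)^2 = 49
  (17 - 12)^2 = 25
  (19 - 12)^2 = 49
  (11 - 12)^2 = 1
Step 3: Sum of squared deviations = 198
Step 4: Population variance = 198 / 7 = 28.2857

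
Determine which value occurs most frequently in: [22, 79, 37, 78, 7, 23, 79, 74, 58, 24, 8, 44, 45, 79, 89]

79

Step 1: Count the frequency of each value:
  7: appears 1 time(s)
  8: appears 1 time(s)
  22: appears 1 time(s)
  23: appears 1 time(s)
  24: appears 1 time(s)
  37: appears 1 time(s)
  44: appears 1 time(s)
  45: appears 1 time(s)
  58: appears 1 time(s)
  74: appears 1 time(s)
  78: appears 1 time(s)
  79: appears 3 time(s)
  89: appears 1 time(s)
Step 2: The value 79 appears most frequently (3 times).
Step 3: Mode = 79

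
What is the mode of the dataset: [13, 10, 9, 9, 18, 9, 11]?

9

Step 1: Count the frequency of each value:
  9: appears 3 time(s)
  10: appears 1 time(s)
  11: appears 1 time(s)
  13: appears 1 time(s)
  18: appears 1 time(s)
Step 2: The value 9 appears most frequently (3 times).
Step 3: Mode = 9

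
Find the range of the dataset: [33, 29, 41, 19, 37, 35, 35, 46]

27

Step 1: Identify the maximum value: max = 46
Step 2: Identify the minimum value: min = 19
Step 3: Range = max - min = 46 - 19 = 27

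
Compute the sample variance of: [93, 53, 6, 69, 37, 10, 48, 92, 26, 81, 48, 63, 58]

781.4231

Step 1: Compute the mean: (93 + 53 + 6 + 69 + 37 + 10 + 48 + 92 + 26 + 81 + 48 + 63 + 58) / 13 = 52.6154
Step 2: Compute squared deviations from the mean:
  (93 - 52.6154)^2 = 1630.9172
  (53 - 52.6154)^2 = 0.1479
  (6 - 52.6154)^2 = 2172.9941
  (69 - 52.6154)^2 = 268.4556
  (37 - 52.6154)^2 = 243.8402
  (10 - 52.6154)^2 = 1816.071
  (48 - 52.6154)^2 = 21.3018
  (92 - 52.6154)^2 = 1551.1479
  (26 - 52.6154)^2 = 708.3787
  (81 - 52.6154)^2 = 805.6864
  (48 - 52.6154)^2 = 21.3018
  (63 - 52.6154)^2 = 107.8402
  (58 - 52.6154)^2 = 28.9941
Step 3: Sum of squared deviations = 9377.0769
Step 4: Sample variance = 9377.0769 / 12 = 781.4231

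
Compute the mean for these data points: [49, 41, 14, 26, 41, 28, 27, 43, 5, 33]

30.7

Step 1: Sum all values: 49 + 41 + 14 + 26 + 41 + 28 + 27 + 43 + 5 + 33 = 307
Step 2: Count the number of values: n = 10
Step 3: Mean = sum / n = 307 / 10 = 30.7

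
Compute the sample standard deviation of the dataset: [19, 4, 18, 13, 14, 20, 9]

5.8146

Step 1: Compute the mean: 13.8571
Step 2: Sum of squared deviations from the mean: 202.8571
Step 3: Sample variance = 202.8571 / 6 = 33.8095
Step 4: Standard deviation = sqrt(33.8095) = 5.8146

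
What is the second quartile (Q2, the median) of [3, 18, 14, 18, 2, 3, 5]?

5

Step 1: Sort the data: [2, 3, 3, 5, 14, 18, 18]
Step 2: n = 7
Step 3: Q2 is the median. Since n is odd, it is the middle value at position 4: 5
Step 4: Q2 = 5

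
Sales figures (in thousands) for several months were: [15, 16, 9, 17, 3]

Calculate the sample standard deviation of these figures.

5.9161

Step 1: Compute the mean: 12
Step 2: Sum of squared deviations from the mean: 140
Step 3: Sample variance = 140 / 4 = 35
Step 4: Standard deviation = sqrt(35) = 5.9161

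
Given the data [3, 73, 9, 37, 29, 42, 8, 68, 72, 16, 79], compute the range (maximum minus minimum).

76

Step 1: Identify the maximum value: max = 79
Step 2: Identify the minimum value: min = 3
Step 3: Range = max - min = 79 - 3 = 76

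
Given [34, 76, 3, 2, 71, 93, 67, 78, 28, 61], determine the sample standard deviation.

32.3112

Step 1: Compute the mean: 51.3
Step 2: Sum of squared deviations from the mean: 9396.1
Step 3: Sample variance = 9396.1 / 9 = 1044.0111
Step 4: Standard deviation = sqrt(1044.0111) = 32.3112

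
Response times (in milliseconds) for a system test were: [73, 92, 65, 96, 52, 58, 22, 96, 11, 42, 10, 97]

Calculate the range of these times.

87

Step 1: Identify the maximum value: max = 97
Step 2: Identify the minimum value: min = 10
Step 3: Range = max - min = 97 - 10 = 87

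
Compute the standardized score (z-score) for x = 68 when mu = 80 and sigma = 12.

-1

Step 1: Recall the z-score formula: z = (x - mu) / sigma
Step 2: Substitute values: z = (68 - 80) / 12
Step 3: z = -12 / 12 = -1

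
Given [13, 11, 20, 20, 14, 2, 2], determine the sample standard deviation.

7.4546

Step 1: Compute the mean: 11.7143
Step 2: Sum of squared deviations from the mean: 333.4286
Step 3: Sample variance = 333.4286 / 6 = 55.5714
Step 4: Standard deviation = sqrt(55.5714) = 7.4546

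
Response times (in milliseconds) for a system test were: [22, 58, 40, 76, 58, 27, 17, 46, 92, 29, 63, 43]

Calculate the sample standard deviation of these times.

22.7135

Step 1: Compute the mean: 47.5833
Step 2: Sum of squared deviations from the mean: 5674.9167
Step 3: Sample variance = 5674.9167 / 11 = 515.9015
Step 4: Standard deviation = sqrt(515.9015) = 22.7135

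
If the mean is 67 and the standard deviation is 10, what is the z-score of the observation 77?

1

Step 1: Recall the z-score formula: z = (x - mu) / sigma
Step 2: Substitute values: z = (77 - 67) / 10
Step 3: z = 10 / 10 = 1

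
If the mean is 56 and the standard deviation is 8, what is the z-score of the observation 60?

0.5

Step 1: Recall the z-score formula: z = (x - mu) / sigma
Step 2: Substitute values: z = (60 - 56) / 8
Step 3: z = 4 / 8 = 0.5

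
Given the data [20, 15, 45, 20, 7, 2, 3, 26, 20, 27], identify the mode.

20

Step 1: Count the frequency of each value:
  2: appears 1 time(s)
  3: appears 1 time(s)
  7: appears 1 time(s)
  15: appears 1 time(s)
  20: appears 3 time(s)
  26: appears 1 time(s)
  27: appears 1 time(s)
  45: appears 1 time(s)
Step 2: The value 20 appears most frequently (3 times).
Step 3: Mode = 20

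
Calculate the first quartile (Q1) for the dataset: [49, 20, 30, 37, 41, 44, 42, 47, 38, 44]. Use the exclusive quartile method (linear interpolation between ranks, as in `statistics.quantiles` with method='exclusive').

35.25

Step 1: Sort the data: [20, 30, 37, 38, 41, 42, 44, 44, 47, 49]
Step 2: n = 10
Step 3: Using the exclusive quartile method:
  Q1 = 35.25
  Q2 (median) = 41.5
  Q3 = 44.75
  IQR = Q3 - Q1 = 44.75 - 35.25 = 9.5
Step 4: Q1 = 35.25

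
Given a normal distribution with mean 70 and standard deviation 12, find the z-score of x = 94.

2

Step 1: Recall the z-score formula: z = (x - mu) / sigma
Step 2: Substitute values: z = (94 - 70) / 12
Step 3: z = 24 / 12 = 2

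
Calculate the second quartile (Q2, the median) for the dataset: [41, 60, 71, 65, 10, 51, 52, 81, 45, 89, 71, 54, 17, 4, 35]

52

Step 1: Sort the data: [4, 10, 17, 35, 41, 45, 51, 52, 54, 60, 65, 71, 71, 81, 89]
Step 2: n = 15
Step 3: Q2 is the median. Since n is odd, it is the middle value at position 8: 52
Step 4: Q2 = 52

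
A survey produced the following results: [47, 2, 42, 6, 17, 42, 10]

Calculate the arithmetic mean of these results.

23.7143

Step 1: Sum all values: 47 + 2 + 42 + 6 + 17 + 42 + 10 = 166
Step 2: Count the number of values: n = 7
Step 3: Mean = sum / n = 166 / 7 = 23.7143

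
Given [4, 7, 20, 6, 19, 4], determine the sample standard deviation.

7.4565

Step 1: Compute the mean: 10
Step 2: Sum of squared deviations from the mean: 278
Step 3: Sample variance = 278 / 5 = 55.6
Step 4: Standard deviation = sqrt(55.6) = 7.4565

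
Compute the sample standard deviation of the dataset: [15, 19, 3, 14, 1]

7.9246

Step 1: Compute the mean: 10.4
Step 2: Sum of squared deviations from the mean: 251.2
Step 3: Sample variance = 251.2 / 4 = 62.8
Step 4: Standard deviation = sqrt(62.8) = 7.9246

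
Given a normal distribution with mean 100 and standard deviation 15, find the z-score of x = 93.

-0.4667

Step 1: Recall the z-score formula: z = (x - mu) / sigma
Step 2: Substitute values: z = (93 - 100) / 15
Step 3: z = -7 / 15 = -0.4667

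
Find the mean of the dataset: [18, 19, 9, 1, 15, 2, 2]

9.4286

Step 1: Sum all values: 18 + 19 + 9 + 1 + 15 + 2 + 2 = 66
Step 2: Count the number of values: n = 7
Step 3: Mean = sum / n = 66 / 7 = 9.4286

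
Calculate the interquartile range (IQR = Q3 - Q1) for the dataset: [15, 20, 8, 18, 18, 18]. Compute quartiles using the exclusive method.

5.25

Step 1: Sort the data: [8, 15, 18, 18, 18, 20]
Step 2: n = 6
Step 3: Using the exclusive quartile method:
  Q1 = 13.25
  Q2 (median) = 18
  Q3 = 18.5
  IQR = Q3 - Q1 = 18.5 - 13.25 = 5.25
Step 4: IQR = 5.25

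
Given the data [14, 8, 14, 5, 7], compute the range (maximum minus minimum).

9

Step 1: Identify the maximum value: max = 14
Step 2: Identify the minimum value: min = 5
Step 3: Range = max - min = 14 - 5 = 9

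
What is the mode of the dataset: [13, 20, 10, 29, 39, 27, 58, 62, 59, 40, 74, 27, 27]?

27

Step 1: Count the frequency of each value:
  10: appears 1 time(s)
  13: appears 1 time(s)
  20: appears 1 time(s)
  27: appears 3 time(s)
  29: appears 1 time(s)
  39: appears 1 time(s)
  40: appears 1 time(s)
  58: appears 1 time(s)
  59: appears 1 time(s)
  62: appears 1 time(s)
  74: appears 1 time(s)
Step 2: The value 27 appears most frequently (3 times).
Step 3: Mode = 27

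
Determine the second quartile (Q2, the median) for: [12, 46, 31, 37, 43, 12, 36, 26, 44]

36

Step 1: Sort the data: [12, 12, 26, 31, 36, 37, 43, 44, 46]
Step 2: n = 9
Step 3: Q2 is the median. Since n is odd, it is the middle value at position 5: 36
Step 4: Q2 = 36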